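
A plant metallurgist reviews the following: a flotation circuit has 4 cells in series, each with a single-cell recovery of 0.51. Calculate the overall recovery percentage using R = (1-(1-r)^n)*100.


Complement of single-cell recovery:
1 - r = 1 - 0.51 = 0.49
Raise to power n:
(1 - r)^4 = 0.49^4 = 0.05764801
Overall recovery:
R = (1 - 0.05764801) * 100
= 94.2352%

94.2352%


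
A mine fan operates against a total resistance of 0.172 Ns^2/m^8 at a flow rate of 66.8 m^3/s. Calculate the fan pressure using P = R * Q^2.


Compute Q^2:
Q^2 = 66.8^2 = 4462.24
Compute pressure:
P = R * Q^2 = 0.172 * 4462.24
= 767.5053 Pa

767.5053 Pa


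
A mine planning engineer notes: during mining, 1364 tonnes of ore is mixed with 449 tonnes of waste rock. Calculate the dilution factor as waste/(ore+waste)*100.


Total material = ore + waste
= 1364 + 449 = 1813 tonnes
Dilution = waste / total * 100
= 449 / 1813 * 100
= 0.2476558191 * 100
= 24.7656%

24.7656%


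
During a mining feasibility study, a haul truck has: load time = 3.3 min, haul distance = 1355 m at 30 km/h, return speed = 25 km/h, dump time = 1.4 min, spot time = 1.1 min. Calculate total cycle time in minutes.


Convert haul speed to m/min: 30 * 1000/60 = 500 m/min
Haul time = 1355 / 500 = 2.71 min
Convert return speed to m/min: 25 * 1000/60 = 416.6666667 m/min
Return time = 1355 / 416.6666667 = 3.252 min
Total cycle time:
= 3.3 + 2.71 + 1.4 + 3.252 + 1.1
= 11.762 min

11.762 min


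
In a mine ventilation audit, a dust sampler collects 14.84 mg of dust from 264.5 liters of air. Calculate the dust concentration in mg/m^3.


56.1059 mg/m^3

Convert liters to m^3: 1 m^3 = 1000 L
Concentration = mass / volume * 1000
= 14.84 / 264.5 * 1000
= 0.05610586011 * 1000
= 56.1059 mg/m^3


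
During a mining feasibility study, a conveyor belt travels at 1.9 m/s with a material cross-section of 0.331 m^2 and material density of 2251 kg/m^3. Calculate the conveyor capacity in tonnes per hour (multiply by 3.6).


Volumetric flow = speed * area
= 1.9 * 0.331 = 0.6289 m^3/s
Mass flow = volumetric * density
= 0.6289 * 2251 = 1415.6539 kg/s
Convert to t/h: multiply by 3.6
Capacity = 1415.6539 * 3.6
= 5096.354 t/h

5096.354 t/h


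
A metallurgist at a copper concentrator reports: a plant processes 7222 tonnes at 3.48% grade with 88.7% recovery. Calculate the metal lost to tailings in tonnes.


Total metal in feed:
= 7222 * 3.48 / 100 = 251.3256 tonnes
Metal recovered:
= 251.3256 * 88.7 / 100 = 222.9258072 tonnes
Metal lost to tailings:
= 251.3256 - 222.9258072
= 28.3998 tonnes

28.3998 tonnes


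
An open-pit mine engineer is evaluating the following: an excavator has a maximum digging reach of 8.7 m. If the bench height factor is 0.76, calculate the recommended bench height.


6.612 m

Bench height = reach * factor
= 8.7 * 0.76
= 6.612 m


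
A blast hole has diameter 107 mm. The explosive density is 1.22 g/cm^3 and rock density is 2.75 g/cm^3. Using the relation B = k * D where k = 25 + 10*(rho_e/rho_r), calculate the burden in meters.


First, compute k:
rho_e / rho_r = 1.22 / 2.75 = 0.4436363636
k = 25 + 10 * 0.4436363636 = 29.43636364
Then, compute burden:
B = k * D / 1000 = 29.43636364 * 107 / 1000
= 3149.690909 / 1000
= 3.1497 m

3.1497 m


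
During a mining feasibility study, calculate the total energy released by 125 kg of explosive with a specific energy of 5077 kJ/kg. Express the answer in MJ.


Energy = mass * specific_energy / 1000
= 125 * 5077 / 1000
= 634625 / 1000
= 634.625 MJ

634.625 MJ


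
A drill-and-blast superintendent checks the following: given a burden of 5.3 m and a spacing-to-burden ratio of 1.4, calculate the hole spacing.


7.42 m

Spacing = burden * ratio
= 5.3 * 1.4
= 7.42 m


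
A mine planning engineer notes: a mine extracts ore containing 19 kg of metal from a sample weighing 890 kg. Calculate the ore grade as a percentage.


Ore grade = (metal mass / ore mass) * 100
= (19 / 890) * 100
= 0.02134831461 * 100
= 2.1348%

2.1348%


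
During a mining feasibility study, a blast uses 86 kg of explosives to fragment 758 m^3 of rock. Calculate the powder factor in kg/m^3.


Powder factor = explosive mass / rock volume
= 86 / 758
= 0.1135 kg/m^3

0.1135 kg/m^3


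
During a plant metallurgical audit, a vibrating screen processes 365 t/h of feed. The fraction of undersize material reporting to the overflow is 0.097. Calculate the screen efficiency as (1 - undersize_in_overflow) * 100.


90.3%

Screen efficiency = (1 - fraction of undersize in overflow) * 100
= (1 - 0.097) * 100
= 0.903 * 100
= 90.3%


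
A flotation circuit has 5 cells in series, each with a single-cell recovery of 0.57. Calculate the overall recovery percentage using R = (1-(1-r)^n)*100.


Complement of single-cell recovery:
1 - r = 1 - 0.57 = 0.43
Raise to power n:
(1 - r)^5 = 0.43^5 = 0.0147008443
Overall recovery:
R = (1 - 0.0147008443) * 100
= 98.5299%

98.5299%


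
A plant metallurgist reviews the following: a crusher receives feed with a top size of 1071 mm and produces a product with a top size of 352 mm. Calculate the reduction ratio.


Reduction ratio = feed size / product size
= 1071 / 352
= 3.0426

3.0426


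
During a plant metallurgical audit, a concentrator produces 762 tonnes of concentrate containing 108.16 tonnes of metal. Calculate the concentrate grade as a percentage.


14.1942%

Grade = (metal in concentrate / concentrate mass) * 100
= (108.16 / 762) * 100
= 0.1419422572 * 100
= 14.1942%


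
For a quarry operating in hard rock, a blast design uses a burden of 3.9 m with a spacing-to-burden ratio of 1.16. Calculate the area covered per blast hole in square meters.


17.6436 m^2

First, find the spacing:
Spacing = burden * ratio = 3.9 * 1.16
= 4.524 m
Then, calculate the area:
Area = burden * spacing = 3.9 * 4.524
= 17.6436 m^2


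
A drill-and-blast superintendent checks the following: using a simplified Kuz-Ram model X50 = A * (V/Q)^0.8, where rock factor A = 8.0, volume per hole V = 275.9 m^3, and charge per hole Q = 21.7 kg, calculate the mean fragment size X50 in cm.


Compute V/Q:
V/Q = 275.9 / 21.7 = 12.71428571
Raise to the power 0.8:
(V/Q)^0.8 = 12.71428571^0.8 = 7.645987317
Multiply by A:
X50 = 8.0 * 7.645987317
= 61.1679 cm

61.1679 cm


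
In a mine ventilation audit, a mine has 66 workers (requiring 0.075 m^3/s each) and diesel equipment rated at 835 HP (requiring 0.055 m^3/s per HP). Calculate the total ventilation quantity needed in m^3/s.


Airflow for workers:
Q_people = 66 * 0.075 = 4.95 m^3/s
Airflow for diesel equipment:
Q_diesel = 835 * 0.055 = 45.925 m^3/s
Total ventilation:
Q_total = 4.95 + 45.925
= 50.875 m^3/s

50.875 m^3/s


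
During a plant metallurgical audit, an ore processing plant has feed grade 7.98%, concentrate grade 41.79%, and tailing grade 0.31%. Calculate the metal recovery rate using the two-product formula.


96.8336%

Using the two-product formula:
R = 100 * c * (f - t) / (f * (c - t))
Numerator = 100 * 41.79 * (7.98 - 0.31)
= 100 * 41.79 * 7.67
= 32052.93
Denominator = 7.98 * (41.79 - 0.31)
= 7.98 * 41.48
= 331.0104
R = 32052.93 / 331.0104
= 96.8336%


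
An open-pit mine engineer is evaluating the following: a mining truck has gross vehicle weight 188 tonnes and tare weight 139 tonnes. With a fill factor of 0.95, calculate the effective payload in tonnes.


46.55 tonnes

Maximum payload = gross - tare
= 188 - 139 = 49 tonnes
Effective payload = max payload * fill factor
= 49 * 0.95
= 46.55 tonnes


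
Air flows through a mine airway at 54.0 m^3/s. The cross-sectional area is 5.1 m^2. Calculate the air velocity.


10.5882 m/s

Velocity = flow rate / cross-sectional area
= 54.0 / 5.1
= 10.5882 m/s


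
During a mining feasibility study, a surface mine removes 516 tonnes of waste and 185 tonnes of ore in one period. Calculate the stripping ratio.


Stripping ratio = waste tonnage / ore tonnage
= 516 / 185
= 2.7892

2.7892


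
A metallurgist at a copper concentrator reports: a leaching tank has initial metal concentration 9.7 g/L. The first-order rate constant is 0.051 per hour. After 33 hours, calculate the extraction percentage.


Compute the exponent:
-k * t = -0.051 * 33 = -1.683
Remaining concentration:
C = 9.7 * exp(-1.683)
= 9.7 * 0.185815692
= 1.802412212 g/L
Extracted = 9.7 - 1.802412212 = 7.897587788 g/L
Extraction % = 7.897587788 / 9.7 * 100
= 81.4184%

81.4184%


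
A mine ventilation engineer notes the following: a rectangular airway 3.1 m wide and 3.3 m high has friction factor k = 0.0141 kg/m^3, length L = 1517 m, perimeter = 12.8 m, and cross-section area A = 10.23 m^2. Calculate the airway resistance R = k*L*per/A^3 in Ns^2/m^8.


0.2557 Ns^2/m^8

Compute the numerator:
k * L * per = 0.0141 * 1517 * 12.8
= 273.78816
Compute the denominator:
A^3 = 10.23^3 = 1070.599167
Resistance:
R = 273.78816 / 1070.599167
= 0.2557 Ns^2/m^8


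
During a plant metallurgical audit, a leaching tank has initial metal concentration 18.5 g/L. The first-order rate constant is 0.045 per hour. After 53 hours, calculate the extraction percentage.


Compute the exponent:
-k * t = -0.045 * 53 = -2.385
Remaining concentration:
C = 18.5 * exp(-2.385)
= 18.5 * 0.09208897958
= 1.703646122 g/L
Extracted = 18.5 - 1.703646122 = 16.79635388 g/L
Extraction % = 16.79635388 / 18.5 * 100
= 90.7911%

90.7911%


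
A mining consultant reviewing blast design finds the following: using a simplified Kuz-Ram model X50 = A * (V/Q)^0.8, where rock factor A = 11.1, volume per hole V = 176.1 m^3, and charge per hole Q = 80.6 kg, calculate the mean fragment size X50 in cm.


Compute V/Q:
V/Q = 176.1 / 80.6 = 2.184863524
Raise to the power 0.8:
(V/Q)^0.8 = 2.184863524^0.8 = 1.868699422
Multiply by A:
X50 = 11.1 * 1.868699422
= 20.7426 cm

20.7426 cm


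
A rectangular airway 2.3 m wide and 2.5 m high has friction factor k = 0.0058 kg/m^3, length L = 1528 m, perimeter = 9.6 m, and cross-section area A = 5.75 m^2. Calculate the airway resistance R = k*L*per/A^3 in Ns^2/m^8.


Compute the numerator:
k * L * per = 0.0058 * 1528 * 9.6
= 85.07904
Compute the denominator:
A^3 = 5.75^3 = 190.109375
Resistance:
R = 85.07904 / 190.109375
= 0.4475 Ns^2/m^8

0.4475 Ns^2/m^8


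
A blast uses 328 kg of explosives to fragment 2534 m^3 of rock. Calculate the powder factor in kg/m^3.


0.1294 kg/m^3

Powder factor = explosive mass / rock volume
= 328 / 2534
= 0.1294 kg/m^3


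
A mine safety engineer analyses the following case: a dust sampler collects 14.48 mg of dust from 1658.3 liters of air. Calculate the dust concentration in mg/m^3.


8.7318 mg/m^3

Convert liters to m^3: 1 m^3 = 1000 L
Concentration = mass / volume * 1000
= 14.48 / 1658.3 * 1000
= 0.008731833806 * 1000
= 8.7318 mg/m^3


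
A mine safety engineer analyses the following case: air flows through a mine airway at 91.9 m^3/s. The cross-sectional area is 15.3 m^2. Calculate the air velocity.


6.0065 m/s

Velocity = flow rate / cross-sectional area
= 91.9 / 15.3
= 6.0065 m/s


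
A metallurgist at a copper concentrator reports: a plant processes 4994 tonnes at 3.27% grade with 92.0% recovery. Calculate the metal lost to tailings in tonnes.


Total metal in feed:
= 4994 * 3.27 / 100 = 163.3038 tonnes
Metal recovered:
= 163.3038 * 92.0 / 100 = 150.239496 tonnes
Metal lost to tailings:
= 163.3038 - 150.239496
= 13.0643 tonnes

13.0643 tonnes


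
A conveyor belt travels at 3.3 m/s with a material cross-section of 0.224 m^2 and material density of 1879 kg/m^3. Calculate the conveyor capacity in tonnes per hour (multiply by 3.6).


Volumetric flow = speed * area
= 3.3 * 0.224 = 0.7392 m^3/s
Mass flow = volumetric * density
= 0.7392 * 1879 = 1388.9568 kg/s
Convert to t/h: multiply by 3.6
Capacity = 1388.9568 * 3.6
= 5000.2445 t/h

5000.2445 t/h


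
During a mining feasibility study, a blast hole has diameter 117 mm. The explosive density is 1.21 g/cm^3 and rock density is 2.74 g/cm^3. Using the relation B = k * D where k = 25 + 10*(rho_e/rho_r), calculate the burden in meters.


First, compute k:
rho_e / rho_r = 1.21 / 2.74 = 0.4416058394
k = 25 + 10 * 0.4416058394 = 29.41605839
Then, compute burden:
B = k * D / 1000 = 29.41605839 * 117 / 1000
= 3441.678832 / 1000
= 3.4417 m

3.4417 m


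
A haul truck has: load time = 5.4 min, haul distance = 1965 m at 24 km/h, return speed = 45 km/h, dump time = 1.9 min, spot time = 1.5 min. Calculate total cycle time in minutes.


Convert haul speed to m/min: 24 * 1000/60 = 400 m/min
Haul time = 1965 / 400 = 4.9125 min
Convert return speed to m/min: 45 * 1000/60 = 750 m/min
Return time = 1965 / 750 = 2.62 min
Total cycle time:
= 5.4 + 4.9125 + 1.9 + 2.62 + 1.5
= 16.3325 min

16.3325 min


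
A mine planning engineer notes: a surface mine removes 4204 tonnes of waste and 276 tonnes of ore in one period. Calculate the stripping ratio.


Stripping ratio = waste tonnage / ore tonnage
= 4204 / 276
= 15.2319

15.2319


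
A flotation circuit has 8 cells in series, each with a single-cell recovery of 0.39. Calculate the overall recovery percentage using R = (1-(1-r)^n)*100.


Complement of single-cell recovery:
1 - r = 1 - 0.39 = 0.61
Raise to power n:
(1 - r)^8 = 0.61^8 = 0.0191707313
Overall recovery:
R = (1 - 0.0191707313) * 100
= 98.0829%

98.0829%


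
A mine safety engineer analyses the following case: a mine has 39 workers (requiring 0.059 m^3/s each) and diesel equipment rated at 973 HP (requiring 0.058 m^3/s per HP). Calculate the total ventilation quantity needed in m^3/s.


58.735 m^3/s

Airflow for workers:
Q_people = 39 * 0.059 = 2.301 m^3/s
Airflow for diesel equipment:
Q_diesel = 973 * 0.058 = 56.434 m^3/s
Total ventilation:
Q_total = 2.301 + 56.434
= 58.735 m^3/s


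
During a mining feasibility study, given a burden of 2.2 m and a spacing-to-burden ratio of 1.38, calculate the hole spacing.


Spacing = burden * ratio
= 2.2 * 1.38
= 3.036 m

3.036 m


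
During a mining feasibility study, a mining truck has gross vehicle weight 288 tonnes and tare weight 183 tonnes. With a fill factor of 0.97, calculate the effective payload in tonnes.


101.85 tonnes

Maximum payload = gross - tare
= 288 - 183 = 105 tonnes
Effective payload = max payload * fill factor
= 105 * 0.97
= 101.85 tonnes


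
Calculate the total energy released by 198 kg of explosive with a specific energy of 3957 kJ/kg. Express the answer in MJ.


Energy = mass * specific_energy / 1000
= 198 * 3957 / 1000
= 783486 / 1000
= 783.486 MJ

783.486 MJ


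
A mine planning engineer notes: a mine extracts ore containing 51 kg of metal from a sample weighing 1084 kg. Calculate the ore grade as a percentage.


Ore grade = (metal mass / ore mass) * 100
= (51 / 1084) * 100
= 0.04704797048 * 100
= 4.7048%

4.7048%


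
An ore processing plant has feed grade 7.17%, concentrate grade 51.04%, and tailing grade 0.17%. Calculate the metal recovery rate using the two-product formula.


97.9553%

Using the two-product formula:
R = 100 * c * (f - t) / (f * (c - t))
Numerator = 100 * 51.04 * (7.17 - 0.17)
= 100 * 51.04 * 7.0
= 35728.0
Denominator = 7.17 * (51.04 - 0.17)
= 7.17 * 50.87
= 364.7379
R = 35728.0 / 364.7379
= 97.9553%


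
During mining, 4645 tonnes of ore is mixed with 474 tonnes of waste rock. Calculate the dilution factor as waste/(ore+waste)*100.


9.2596%

Total material = ore + waste
= 4645 + 474 = 5119 tonnes
Dilution = waste / total * 100
= 474 / 5119 * 100
= 0.0925962102 * 100
= 9.2596%


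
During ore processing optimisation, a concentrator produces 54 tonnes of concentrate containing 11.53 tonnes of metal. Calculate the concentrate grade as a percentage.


21.3519%

Grade = (metal in concentrate / concentrate mass) * 100
= (11.53 / 54) * 100
= 0.2135185185 * 100
= 21.3519%


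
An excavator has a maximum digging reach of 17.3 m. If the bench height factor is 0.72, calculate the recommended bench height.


12.456 m

Bench height = reach * factor
= 17.3 * 0.72
= 12.456 m


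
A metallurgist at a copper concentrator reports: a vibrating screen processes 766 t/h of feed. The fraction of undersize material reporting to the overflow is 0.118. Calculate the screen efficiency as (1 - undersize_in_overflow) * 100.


Screen efficiency = (1 - fraction of undersize in overflow) * 100
= (1 - 0.118) * 100
= 0.882 * 100
= 88.2%

88.2%


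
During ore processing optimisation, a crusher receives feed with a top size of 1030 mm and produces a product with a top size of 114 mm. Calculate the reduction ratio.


Reduction ratio = feed size / product size
= 1030 / 114
= 9.0351

9.0351


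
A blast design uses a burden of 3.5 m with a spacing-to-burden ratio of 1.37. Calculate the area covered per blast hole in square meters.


First, find the spacing:
Spacing = burden * ratio = 3.5 * 1.37
= 4.795 m
Then, calculate the area:
Area = burden * spacing = 3.5 * 4.795
= 16.7825 m^2

16.7825 m^2


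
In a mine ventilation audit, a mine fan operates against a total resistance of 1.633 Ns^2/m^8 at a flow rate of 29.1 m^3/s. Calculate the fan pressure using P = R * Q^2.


Compute Q^2:
Q^2 = 29.1^2 = 846.81
Compute pressure:
P = R * Q^2 = 1.633 * 846.81
= 1382.8407 Pa

1382.8407 Pa


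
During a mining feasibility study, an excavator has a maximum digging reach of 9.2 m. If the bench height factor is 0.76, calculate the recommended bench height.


Bench height = reach * factor
= 9.2 * 0.76
= 6.992 m

6.992 m


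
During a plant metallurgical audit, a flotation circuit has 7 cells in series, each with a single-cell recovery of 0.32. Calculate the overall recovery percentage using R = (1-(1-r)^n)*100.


Complement of single-cell recovery:
1 - r = 1 - 0.32 = 0.68
Raise to power n:
(1 - r)^7 = 0.68^7 = 0.06722988818
Overall recovery:
R = (1 - 0.06722988818) * 100
= 93.277%

93.277%


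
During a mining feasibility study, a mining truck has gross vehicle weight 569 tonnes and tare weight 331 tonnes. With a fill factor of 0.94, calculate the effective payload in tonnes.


223.72 tonnes

Maximum payload = gross - tare
= 569 - 331 = 238 tonnes
Effective payload = max payload * fill factor
= 238 * 0.94
= 223.72 tonnes


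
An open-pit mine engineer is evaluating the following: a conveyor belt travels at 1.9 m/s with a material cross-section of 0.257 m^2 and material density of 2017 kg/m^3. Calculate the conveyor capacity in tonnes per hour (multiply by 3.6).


Volumetric flow = speed * area
= 1.9 * 0.257 = 0.4883 m^3/s
Mass flow = volumetric * density
= 0.4883 * 2017 = 984.9011 kg/s
Convert to t/h: multiply by 3.6
Capacity = 984.9011 * 3.6
= 3545.644 t/h

3545.644 t/h


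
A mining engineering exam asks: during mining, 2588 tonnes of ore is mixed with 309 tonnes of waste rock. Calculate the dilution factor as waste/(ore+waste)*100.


Total material = ore + waste
= 2588 + 309 = 2897 tonnes
Dilution = waste / total * 100
= 309 / 2897 * 100
= 0.1066620642 * 100
= 10.6662%

10.6662%


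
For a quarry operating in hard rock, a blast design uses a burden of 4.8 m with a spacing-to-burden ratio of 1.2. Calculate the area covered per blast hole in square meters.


First, find the spacing:
Spacing = burden * ratio = 4.8 * 1.2
= 5.76 m
Then, calculate the area:
Area = burden * spacing = 4.8 * 5.76
= 27.648 m^2

27.648 m^2


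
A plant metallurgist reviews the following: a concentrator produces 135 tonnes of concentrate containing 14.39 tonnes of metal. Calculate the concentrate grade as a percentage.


Grade = (metal in concentrate / concentrate mass) * 100
= (14.39 / 135) * 100
= 0.1065925926 * 100
= 10.6593%

10.6593%


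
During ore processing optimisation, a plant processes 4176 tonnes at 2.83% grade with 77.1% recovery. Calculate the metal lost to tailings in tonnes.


Total metal in feed:
= 4176 * 2.83 / 100 = 118.1808 tonnes
Metal recovered:
= 118.1808 * 77.1 / 100 = 91.1173968 tonnes
Metal lost to tailings:
= 118.1808 - 91.1173968
= 27.0634 tonnes

27.0634 tonnes


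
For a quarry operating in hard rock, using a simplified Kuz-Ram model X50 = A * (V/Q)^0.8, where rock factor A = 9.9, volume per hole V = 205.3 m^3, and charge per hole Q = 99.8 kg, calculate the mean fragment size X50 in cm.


Compute V/Q:
V/Q = 205.3 / 99.8 = 2.057114228
Raise to the power 0.8:
(V/Q)^0.8 = 2.057114228^0.8 = 1.780765472
Multiply by A:
X50 = 9.9 * 1.780765472
= 17.6296 cm

17.6296 cm


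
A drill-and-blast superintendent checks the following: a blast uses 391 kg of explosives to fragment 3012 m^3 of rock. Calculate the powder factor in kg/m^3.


0.1298 kg/m^3

Powder factor = explosive mass / rock volume
= 391 / 3012
= 0.1298 kg/m^3


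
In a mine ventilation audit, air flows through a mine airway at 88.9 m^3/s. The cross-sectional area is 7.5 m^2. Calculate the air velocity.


11.8533 m/s

Velocity = flow rate / cross-sectional area
= 88.9 / 7.5
= 11.8533 m/s


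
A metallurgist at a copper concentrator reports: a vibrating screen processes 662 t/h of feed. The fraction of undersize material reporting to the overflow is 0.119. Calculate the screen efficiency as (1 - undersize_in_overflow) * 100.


88.1%

Screen efficiency = (1 - fraction of undersize in overflow) * 100
= (1 - 0.119) * 100
= 0.881 * 100
= 88.1%


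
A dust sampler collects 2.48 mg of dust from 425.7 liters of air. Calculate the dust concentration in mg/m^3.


5.8257 mg/m^3

Convert liters to m^3: 1 m^3 = 1000 L
Concentration = mass / volume * 1000
= 2.48 / 425.7 * 1000
= 0.005825698849 * 1000
= 5.8257 mg/m^3


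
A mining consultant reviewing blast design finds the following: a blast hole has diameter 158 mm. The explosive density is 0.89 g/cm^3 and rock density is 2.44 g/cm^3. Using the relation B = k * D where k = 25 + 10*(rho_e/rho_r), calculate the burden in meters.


4.5263 m

First, compute k:
rho_e / rho_r = 0.89 / 2.44 = 0.3647540984
k = 25 + 10 * 0.3647540984 = 28.64754098
Then, compute burden:
B = k * D / 1000 = 28.64754098 * 158 / 1000
= 4526.311475 / 1000
= 4.5263 m


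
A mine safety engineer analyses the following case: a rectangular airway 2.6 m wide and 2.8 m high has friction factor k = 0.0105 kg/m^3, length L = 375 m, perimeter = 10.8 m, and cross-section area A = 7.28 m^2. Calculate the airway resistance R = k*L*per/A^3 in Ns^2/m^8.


Compute the numerator:
k * L * per = 0.0105 * 375 * 10.8
= 42.525
Compute the denominator:
A^3 = 7.28^3 = 385.828352
Resistance:
R = 42.525 / 385.828352
= 0.1102 Ns^2/m^8

0.1102 Ns^2/m^8


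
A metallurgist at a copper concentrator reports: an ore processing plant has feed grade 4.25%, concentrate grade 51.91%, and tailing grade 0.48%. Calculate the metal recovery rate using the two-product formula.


Using the two-product formula:
R = 100 * c * (f - t) / (f * (c - t))
Numerator = 100 * 51.91 * (4.25 - 0.48)
= 100 * 51.91 * 3.77
= 19570.07
Denominator = 4.25 * (51.91 - 0.48)
= 4.25 * 51.43
= 218.5775
R = 19570.07 / 218.5775
= 89.5338%

89.5338%


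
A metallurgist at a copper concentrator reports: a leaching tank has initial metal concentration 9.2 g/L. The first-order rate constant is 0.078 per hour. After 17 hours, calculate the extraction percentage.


73.4463%

Compute the exponent:
-k * t = -0.078 * 17 = -1.326
Remaining concentration:
C = 9.2 * exp(-1.326)
= 9.2 * 0.265537289
= 2.442943059 g/L
Extracted = 9.2 - 2.442943059 = 6.757056941 g/L
Extraction % = 6.757056941 / 9.2 * 100
= 73.4463%


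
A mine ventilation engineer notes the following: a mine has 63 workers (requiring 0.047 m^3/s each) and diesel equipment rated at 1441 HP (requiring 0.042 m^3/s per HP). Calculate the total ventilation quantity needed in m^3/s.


Airflow for workers:
Q_people = 63 * 0.047 = 2.961 m^3/s
Airflow for diesel equipment:
Q_diesel = 1441 * 0.042 = 60.522 m^3/s
Total ventilation:
Q_total = 2.961 + 60.522
= 63.483 m^3/s

63.483 m^3/s


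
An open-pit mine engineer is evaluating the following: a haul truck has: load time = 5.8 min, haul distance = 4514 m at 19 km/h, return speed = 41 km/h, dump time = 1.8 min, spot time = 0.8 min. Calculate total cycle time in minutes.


Convert haul speed to m/min: 19 * 1000/60 = 316.6666667 m/min
Haul time = 4514 / 316.6666667 = 14.25473684 min
Convert return speed to m/min: 41 * 1000/60 = 683.3333333 m/min
Return time = 4514 / 683.3333333 = 6.605853659 min
Total cycle time:
= 5.8 + 14.25473684 + 1.8 + 6.605853659 + 0.8
= 29.2606 min

29.2606 min


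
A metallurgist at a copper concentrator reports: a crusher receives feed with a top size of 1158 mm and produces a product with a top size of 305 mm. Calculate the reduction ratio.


3.7967

Reduction ratio = feed size / product size
= 1158 / 305
= 3.7967


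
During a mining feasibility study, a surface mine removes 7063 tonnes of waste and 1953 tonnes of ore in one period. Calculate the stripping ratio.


3.6165

Stripping ratio = waste tonnage / ore tonnage
= 7063 / 1953
= 3.6165


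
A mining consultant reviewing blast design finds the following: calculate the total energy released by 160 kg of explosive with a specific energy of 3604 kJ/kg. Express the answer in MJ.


Energy = mass * specific_energy / 1000
= 160 * 3604 / 1000
= 576640 / 1000
= 576.64 MJ

576.64 MJ


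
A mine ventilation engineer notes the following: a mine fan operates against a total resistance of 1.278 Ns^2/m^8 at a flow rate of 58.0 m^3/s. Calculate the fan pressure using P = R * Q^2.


4299.192 Pa

Compute Q^2:
Q^2 = 58.0^2 = 3364.0
Compute pressure:
P = R * Q^2 = 1.278 * 3364.0
= 4299.192 Pa


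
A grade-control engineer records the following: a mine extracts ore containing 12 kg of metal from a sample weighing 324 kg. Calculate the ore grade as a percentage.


Ore grade = (metal mass / ore mass) * 100
= (12 / 324) * 100
= 0.03703703704 * 100
= 3.7037%

3.7037%


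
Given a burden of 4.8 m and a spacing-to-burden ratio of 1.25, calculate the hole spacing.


Spacing = burden * ratio
= 4.8 * 1.25
= 6.0 m

6.0 m


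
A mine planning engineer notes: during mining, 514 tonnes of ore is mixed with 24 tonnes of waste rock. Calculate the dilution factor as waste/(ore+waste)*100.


4.461%

Total material = ore + waste
= 514 + 24 = 538 tonnes
Dilution = waste / total * 100
= 24 / 538 * 100
= 0.04460966543 * 100
= 4.461%


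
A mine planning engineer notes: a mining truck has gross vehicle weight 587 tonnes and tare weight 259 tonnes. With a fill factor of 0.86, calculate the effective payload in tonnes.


282.08 tonnes

Maximum payload = gross - tare
= 587 - 259 = 328 tonnes
Effective payload = max payload * fill factor
= 328 * 0.86
= 282.08 tonnes


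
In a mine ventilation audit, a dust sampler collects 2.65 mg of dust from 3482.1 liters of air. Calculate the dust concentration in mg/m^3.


0.761 mg/m^3

Convert liters to m^3: 1 m^3 = 1000 L
Concentration = mass / volume * 1000
= 2.65 / 3482.1 * 1000
= 0.0007610350076 * 1000
= 0.761 mg/m^3


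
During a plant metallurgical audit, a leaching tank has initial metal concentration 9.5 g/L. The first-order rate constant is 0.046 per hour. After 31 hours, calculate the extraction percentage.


Compute the exponent:
-k * t = -0.046 * 31 = -1.426
Remaining concentration:
C = 9.5 * exp(-1.426)
= 9.5 * 0.240268075
= 2.282546712 g/L
Extracted = 9.5 - 2.282546712 = 7.217453288 g/L
Extraction % = 7.217453288 / 9.5 * 100
= 75.9732%

75.9732%


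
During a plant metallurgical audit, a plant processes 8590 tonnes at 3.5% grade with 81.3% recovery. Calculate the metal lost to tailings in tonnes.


Total metal in feed:
= 8590 * 3.5 / 100 = 300.65 tonnes
Metal recovered:
= 300.65 * 81.3 / 100 = 244.42845 tonnes
Metal lost to tailings:
= 300.65 - 244.42845
= 56.2216 tonnes

56.2216 tonnes


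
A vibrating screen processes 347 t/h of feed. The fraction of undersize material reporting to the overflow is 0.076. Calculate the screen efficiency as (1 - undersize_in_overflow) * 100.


92.4%

Screen efficiency = (1 - fraction of undersize in overflow) * 100
= (1 - 0.076) * 100
= 0.924 * 100
= 92.4%


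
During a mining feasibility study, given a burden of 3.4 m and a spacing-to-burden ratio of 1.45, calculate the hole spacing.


Spacing = burden * ratio
= 3.4 * 1.45
= 4.93 m

4.93 m


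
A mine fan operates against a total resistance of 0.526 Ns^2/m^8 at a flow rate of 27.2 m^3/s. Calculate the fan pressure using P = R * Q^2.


389.1558 Pa

Compute Q^2:
Q^2 = 27.2^2 = 739.84
Compute pressure:
P = R * Q^2 = 0.526 * 739.84
= 389.1558 Pa


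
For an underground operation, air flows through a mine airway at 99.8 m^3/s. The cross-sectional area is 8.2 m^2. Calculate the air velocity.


Velocity = flow rate / cross-sectional area
= 99.8 / 8.2
= 12.1707 m/s

12.1707 m/s


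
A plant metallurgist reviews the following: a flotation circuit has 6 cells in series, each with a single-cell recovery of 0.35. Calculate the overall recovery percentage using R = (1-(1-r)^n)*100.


92.4581%

Complement of single-cell recovery:
1 - r = 1 - 0.35 = 0.65
Raise to power n:
(1 - r)^6 = 0.65^6 = 0.07541889063
Overall recovery:
R = (1 - 0.07541889063) * 100
= 92.4581%


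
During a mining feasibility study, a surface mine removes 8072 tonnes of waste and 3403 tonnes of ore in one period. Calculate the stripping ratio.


Stripping ratio = waste tonnage / ore tonnage
= 8072 / 3403
= 2.372

2.372


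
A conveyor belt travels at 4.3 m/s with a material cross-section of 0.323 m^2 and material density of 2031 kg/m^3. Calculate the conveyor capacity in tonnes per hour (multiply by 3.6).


Volumetric flow = speed * area
= 4.3 * 0.323 = 1.3889 m^3/s
Mass flow = volumetric * density
= 1.3889 * 2031 = 2820.8559 kg/s
Convert to t/h: multiply by 3.6
Capacity = 2820.8559 * 3.6
= 10155.0812 t/h

10155.0812 t/h


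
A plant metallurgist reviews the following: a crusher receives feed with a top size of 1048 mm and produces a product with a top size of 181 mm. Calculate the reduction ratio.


5.7901

Reduction ratio = feed size / product size
= 1048 / 181
= 5.7901


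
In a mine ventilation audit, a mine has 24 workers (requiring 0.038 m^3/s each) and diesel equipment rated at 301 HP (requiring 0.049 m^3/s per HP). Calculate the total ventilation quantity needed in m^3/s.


15.661 m^3/s

Airflow for workers:
Q_people = 24 * 0.038 = 0.912 m^3/s
Airflow for diesel equipment:
Q_diesel = 301 * 0.049 = 14.749 m^3/s
Total ventilation:
Q_total = 0.912 + 14.749
= 15.661 m^3/s


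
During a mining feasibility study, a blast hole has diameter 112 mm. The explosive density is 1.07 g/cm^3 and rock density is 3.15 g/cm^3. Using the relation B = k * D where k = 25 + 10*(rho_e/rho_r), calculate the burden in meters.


3.1804 m

First, compute k:
rho_e / rho_r = 1.07 / 3.15 = 0.3396825397
k = 25 + 10 * 0.3396825397 = 28.3968254
Then, compute burden:
B = k * D / 1000 = 28.3968254 * 112 / 1000
= 3180.444444 / 1000
= 3.1804 m


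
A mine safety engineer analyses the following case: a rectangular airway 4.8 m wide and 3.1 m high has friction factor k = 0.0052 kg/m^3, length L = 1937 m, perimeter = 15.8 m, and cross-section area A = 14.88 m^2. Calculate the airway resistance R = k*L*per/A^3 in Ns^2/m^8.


0.0483 Ns^2/m^8

Compute the numerator:
k * L * per = 0.0052 * 1937 * 15.8
= 159.14392
Compute the denominator:
A^3 = 14.88^3 = 3294.646272
Resistance:
R = 159.14392 / 3294.646272
= 0.0483 Ns^2/m^8


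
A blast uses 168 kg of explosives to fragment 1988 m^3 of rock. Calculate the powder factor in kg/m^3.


0.0845 kg/m^3

Powder factor = explosive mass / rock volume
= 168 / 1988
= 0.0845 kg/m^3


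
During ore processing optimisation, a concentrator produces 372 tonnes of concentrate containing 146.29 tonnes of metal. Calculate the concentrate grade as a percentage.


39.3253%

Grade = (metal in concentrate / concentrate mass) * 100
= (146.29 / 372) * 100
= 0.3932526882 * 100
= 39.3253%


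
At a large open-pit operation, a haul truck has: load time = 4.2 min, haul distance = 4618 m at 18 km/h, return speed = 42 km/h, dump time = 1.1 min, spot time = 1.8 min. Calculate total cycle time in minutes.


29.0905 min

Convert haul speed to m/min: 18 * 1000/60 = 300 m/min
Haul time = 4618 / 300 = 15.39333333 min
Convert return speed to m/min: 42 * 1000/60 = 700 m/min
Return time = 4618 / 700 = 6.597142857 min
Total cycle time:
= 4.2 + 15.39333333 + 1.1 + 6.597142857 + 1.8
= 29.0905 min


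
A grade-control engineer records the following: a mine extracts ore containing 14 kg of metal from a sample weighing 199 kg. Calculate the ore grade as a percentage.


7.0352%

Ore grade = (metal mass / ore mass) * 100
= (14 / 199) * 100
= 0.07035175879 * 100
= 7.0352%


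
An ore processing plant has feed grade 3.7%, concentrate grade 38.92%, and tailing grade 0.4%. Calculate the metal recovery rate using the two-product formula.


90.1153%

Using the two-product formula:
R = 100 * c * (f - t) / (f * (c - t))
Numerator = 100 * 38.92 * (3.7 - 0.4)
= 100 * 38.92 * 3.3
= 12843.6
Denominator = 3.7 * (38.92 - 0.4)
= 3.7 * 38.52
= 142.524
R = 12843.6 / 142.524
= 90.1153%


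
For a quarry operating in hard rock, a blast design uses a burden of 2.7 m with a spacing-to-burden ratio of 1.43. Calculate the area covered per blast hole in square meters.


First, find the spacing:
Spacing = burden * ratio = 2.7 * 1.43
= 3.861 m
Then, calculate the area:
Area = burden * spacing = 2.7 * 3.861
= 10.4247 m^2

10.4247 m^2


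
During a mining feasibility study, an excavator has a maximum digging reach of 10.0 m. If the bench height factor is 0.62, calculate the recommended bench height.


Bench height = reach * factor
= 10.0 * 0.62
= 6.2 m

6.2 m


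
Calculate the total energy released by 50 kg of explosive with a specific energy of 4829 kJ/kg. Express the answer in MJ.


Energy = mass * specific_energy / 1000
= 50 * 4829 / 1000
= 241450 / 1000
= 241.45 MJ

241.45 MJ


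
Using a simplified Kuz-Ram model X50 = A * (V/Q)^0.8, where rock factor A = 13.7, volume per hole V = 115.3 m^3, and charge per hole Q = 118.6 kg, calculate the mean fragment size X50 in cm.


13.3942 cm

Compute V/Q:
V/Q = 115.3 / 118.6 = 0.9721753794
Raise to the power 0.8:
(V/Q)^0.8 = 0.9721753794^0.8 = 0.9776776667
Multiply by A:
X50 = 13.7 * 0.9776776667
= 13.3942 cm


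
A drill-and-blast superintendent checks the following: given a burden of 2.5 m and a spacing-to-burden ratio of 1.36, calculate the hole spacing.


3.4 m

Spacing = burden * ratio
= 2.5 * 1.36
= 3.4 m


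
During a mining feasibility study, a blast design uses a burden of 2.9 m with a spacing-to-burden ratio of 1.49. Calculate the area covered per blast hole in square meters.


First, find the spacing:
Spacing = burden * ratio = 2.9 * 1.49
= 4.321 m
Then, calculate the area:
Area = burden * spacing = 2.9 * 4.321
= 12.5309 m^2

12.5309 m^2


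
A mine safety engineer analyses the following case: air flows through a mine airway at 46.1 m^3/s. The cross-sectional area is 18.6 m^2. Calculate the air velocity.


Velocity = flow rate / cross-sectional area
= 46.1 / 18.6
= 2.4785 m/s

2.4785 m/s


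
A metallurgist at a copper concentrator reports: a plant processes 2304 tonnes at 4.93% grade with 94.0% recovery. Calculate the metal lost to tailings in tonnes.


6.8152 tonnes

Total metal in feed:
= 2304 * 4.93 / 100 = 113.5872 tonnes
Metal recovered:
= 113.5872 * 94.0 / 100 = 106.771968 tonnes
Metal lost to tailings:
= 113.5872 - 106.771968
= 6.8152 tonnes


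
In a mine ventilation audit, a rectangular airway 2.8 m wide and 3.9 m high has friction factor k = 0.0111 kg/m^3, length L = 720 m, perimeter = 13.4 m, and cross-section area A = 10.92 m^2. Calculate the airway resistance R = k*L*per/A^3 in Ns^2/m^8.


0.0822 Ns^2/m^8

Compute the numerator:
k * L * per = 0.0111 * 720 * 13.4
= 107.0928
Compute the denominator:
A^3 = 10.92^3 = 1302.170688
Resistance:
R = 107.0928 / 1302.170688
= 0.0822 Ns^2/m^8


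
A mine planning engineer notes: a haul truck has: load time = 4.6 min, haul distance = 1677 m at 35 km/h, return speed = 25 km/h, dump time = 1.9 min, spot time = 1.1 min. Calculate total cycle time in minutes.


Convert haul speed to m/min: 35 * 1000/60 = 583.3333333 m/min
Haul time = 1677 / 583.3333333 = 2.874857143 min
Convert return speed to m/min: 25 * 1000/60 = 416.6666667 m/min
Return time = 1677 / 416.6666667 = 4.0248 min
Total cycle time:
= 4.6 + 2.874857143 + 1.9 + 4.0248 + 1.1
= 14.4997 min

14.4997 min


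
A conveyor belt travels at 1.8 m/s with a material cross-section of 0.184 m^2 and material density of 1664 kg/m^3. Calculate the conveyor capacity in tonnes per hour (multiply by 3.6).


1984.0205 t/h

Volumetric flow = speed * area
= 1.8 * 0.184 = 0.3312 m^3/s
Mass flow = volumetric * density
= 0.3312 * 1664 = 551.1168 kg/s
Convert to t/h: multiply by 3.6
Capacity = 551.1168 * 3.6
= 1984.0205 t/h


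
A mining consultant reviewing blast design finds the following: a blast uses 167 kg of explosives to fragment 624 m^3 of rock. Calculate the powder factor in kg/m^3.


0.2676 kg/m^3

Powder factor = explosive mass / rock volume
= 167 / 624
= 0.2676 kg/m^3


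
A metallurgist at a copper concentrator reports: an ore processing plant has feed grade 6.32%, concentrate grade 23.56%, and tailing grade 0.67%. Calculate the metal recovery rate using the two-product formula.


92.0155%

Using the two-product formula:
R = 100 * c * (f - t) / (f * (c - t))
Numerator = 100 * 23.56 * (6.32 - 0.67)
= 100 * 23.56 * 5.65
= 13311.4
Denominator = 6.32 * (23.56 - 0.67)
= 6.32 * 22.89
= 144.6648
R = 13311.4 / 144.6648
= 92.0155%


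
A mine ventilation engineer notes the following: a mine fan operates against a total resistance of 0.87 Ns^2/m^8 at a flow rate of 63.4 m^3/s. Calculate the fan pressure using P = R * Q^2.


Compute Q^2:
Q^2 = 63.4^2 = 4019.56
Compute pressure:
P = R * Q^2 = 0.87 * 4019.56
= 3497.0172 Pa

3497.0172 Pa


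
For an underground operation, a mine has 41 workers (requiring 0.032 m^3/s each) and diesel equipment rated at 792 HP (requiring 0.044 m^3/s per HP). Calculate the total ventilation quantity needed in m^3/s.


Airflow for workers:
Q_people = 41 * 0.032 = 1.312 m^3/s
Airflow for diesel equipment:
Q_diesel = 792 * 0.044 = 34.848 m^3/s
Total ventilation:
Q_total = 1.312 + 34.848
= 36.16 m^3/s

36.16 m^3/s


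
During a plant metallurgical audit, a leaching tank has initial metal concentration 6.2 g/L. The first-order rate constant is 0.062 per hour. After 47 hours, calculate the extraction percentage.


94.5742%

Compute the exponent:
-k * t = -0.062 * 47 = -2.914
Remaining concentration:
C = 6.2 * exp(-2.914)
= 6.2 * 0.05425826218
= 0.3364012255 g/L
Extracted = 6.2 - 0.3364012255 = 5.863598775 g/L
Extraction % = 5.863598775 / 6.2 * 100
= 94.5742%


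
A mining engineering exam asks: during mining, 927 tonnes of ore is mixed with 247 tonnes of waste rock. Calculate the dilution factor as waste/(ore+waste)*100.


21.0392%

Total material = ore + waste
= 927 + 247 = 1174 tonnes
Dilution = waste / total * 100
= 247 / 1174 * 100
= 0.2103918228 * 100
= 21.0392%


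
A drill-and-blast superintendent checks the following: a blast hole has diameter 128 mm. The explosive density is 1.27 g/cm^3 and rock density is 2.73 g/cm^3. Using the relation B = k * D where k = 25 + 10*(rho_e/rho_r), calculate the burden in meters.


First, compute k:
rho_e / rho_r = 1.27 / 2.73 = 0.4652014652
k = 25 + 10 * 0.4652014652 = 29.65201465
Then, compute burden:
B = k * D / 1000 = 29.65201465 * 128 / 1000
= 3795.457875 / 1000
= 3.7955 m

3.7955 m


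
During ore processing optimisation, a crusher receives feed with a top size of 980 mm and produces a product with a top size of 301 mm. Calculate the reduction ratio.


3.2558

Reduction ratio = feed size / product size
= 980 / 301
= 3.2558


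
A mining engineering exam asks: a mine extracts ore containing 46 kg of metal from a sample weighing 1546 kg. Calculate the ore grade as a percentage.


2.9754%

Ore grade = (metal mass / ore mass) * 100
= (46 / 1546) * 100
= 0.0297542044 * 100
= 2.9754%
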